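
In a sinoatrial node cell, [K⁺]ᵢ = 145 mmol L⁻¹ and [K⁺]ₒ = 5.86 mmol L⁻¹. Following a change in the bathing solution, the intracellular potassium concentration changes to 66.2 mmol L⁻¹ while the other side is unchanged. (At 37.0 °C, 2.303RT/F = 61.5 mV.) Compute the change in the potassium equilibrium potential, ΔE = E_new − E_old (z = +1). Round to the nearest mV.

E_old = (61.5/1)·log₁₀(5.86/145) = -85.70 mV
E_new = (61.5/1)·log₁₀(5.86/66.2) = -64.76 mV
ΔE = -64.76 − (-85.70) = 20.94 mV

21 mV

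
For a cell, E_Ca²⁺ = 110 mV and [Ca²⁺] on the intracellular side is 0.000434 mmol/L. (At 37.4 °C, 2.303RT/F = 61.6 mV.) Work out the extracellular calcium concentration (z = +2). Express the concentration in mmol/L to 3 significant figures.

1.62 mmol/L

Nernst: E = (61.6/2) · log₁₀([out]/[in]), so log₁₀([out]/[in]) = 110.0 × 2 / 61.6 = 3.5714.
[out]/[in] = 10^(3.5714) = 3728.
[out] = 3728 × 0.000434 = 1.618 mmol/L.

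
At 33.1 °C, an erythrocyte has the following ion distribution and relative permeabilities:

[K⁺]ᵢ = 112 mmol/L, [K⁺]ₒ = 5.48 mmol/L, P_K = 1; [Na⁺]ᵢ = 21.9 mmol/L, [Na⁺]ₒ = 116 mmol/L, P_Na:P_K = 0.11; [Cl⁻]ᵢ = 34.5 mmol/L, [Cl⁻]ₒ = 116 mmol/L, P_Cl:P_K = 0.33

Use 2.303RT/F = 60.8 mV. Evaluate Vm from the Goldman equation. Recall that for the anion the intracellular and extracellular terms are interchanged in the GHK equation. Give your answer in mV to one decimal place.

Vm = 60.8 · log₁₀[(Σ P·[cation]ₒ + Σ P·[anion]ᵢ) / (Σ P·[cation]ᵢ + Σ P·[anion]ₒ)]
Numerator = 1×5.48 + 0.11×116 + 0.33×34.5 = 29.62
Denominator = 1×112 + 0.11×21.9 + 0.33×116 = 152.7
Vm = 60.8 · log₁₀(0.19402) = 60.8 × (-0.7121) = -43.30 mV

-43.3 mV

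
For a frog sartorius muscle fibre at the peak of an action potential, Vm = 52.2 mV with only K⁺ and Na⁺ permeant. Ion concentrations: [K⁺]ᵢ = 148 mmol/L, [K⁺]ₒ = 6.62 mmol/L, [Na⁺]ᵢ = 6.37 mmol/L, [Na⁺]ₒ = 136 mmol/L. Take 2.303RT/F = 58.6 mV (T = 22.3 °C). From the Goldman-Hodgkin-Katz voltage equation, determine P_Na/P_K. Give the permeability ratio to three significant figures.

13.2

Let α = P_Na/P_K. GHK: Vm = 58.6·log₁₀[(Kₒ + α·Naₒ)/(Kᵢ + α·Naᵢ)].
10^(Vm/58.6) = 10^(52.2/58.6) = 7.7765
So 7.7765·(Kᵢ + α·Naᵢ) = Kₒ + α·Naₒ → α = (7.7765·148.0 − 6.62) / (136.0 − 7.7765·6.37)
α = (1151 − 6.62) / (136.0 − 49.54) = 1144/86.46 = 13.23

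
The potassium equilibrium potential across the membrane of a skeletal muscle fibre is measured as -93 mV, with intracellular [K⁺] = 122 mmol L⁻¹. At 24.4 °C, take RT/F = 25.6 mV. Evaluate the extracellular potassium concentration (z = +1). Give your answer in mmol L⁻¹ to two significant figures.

3.2 mmol L⁻¹

Nernst: E = (25.6/1) · ln([out]/[in]), so ln([out]/[in]) = -93.0 × 1 / 25.6 = -3.6328.
[out]/[in] = e^(-3.6328) = 0.02644.
[out] = 0.02644 × 122 = 3.226 mmol L⁻¹.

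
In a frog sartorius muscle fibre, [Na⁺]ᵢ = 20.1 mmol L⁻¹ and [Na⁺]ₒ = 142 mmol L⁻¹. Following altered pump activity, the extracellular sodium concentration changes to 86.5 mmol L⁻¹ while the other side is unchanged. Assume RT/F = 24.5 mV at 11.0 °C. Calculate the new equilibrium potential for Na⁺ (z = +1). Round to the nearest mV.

36 mV

After the shift: [Na⁺]_out = 86.5, [Na⁺]_in = 20.1 mmol L⁻¹.
E_new = (24.5/1)·ln(86.5/20.1) = 24.50 · (1.4594) = 35.76 mV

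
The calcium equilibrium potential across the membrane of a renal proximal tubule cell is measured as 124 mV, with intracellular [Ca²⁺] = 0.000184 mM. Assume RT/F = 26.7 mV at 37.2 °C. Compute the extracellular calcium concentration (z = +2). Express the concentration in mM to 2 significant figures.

2.0 mM

Nernst: E = (26.7/2) · ln([out]/[in]), so ln([out]/[in]) = 124.0 × 2 / 26.7 = 9.2884.
[out]/[in] = e^(9.2884) = 1.081e+04.
[out] = 1.081e+04 × 0.000184 = 1.989 mM.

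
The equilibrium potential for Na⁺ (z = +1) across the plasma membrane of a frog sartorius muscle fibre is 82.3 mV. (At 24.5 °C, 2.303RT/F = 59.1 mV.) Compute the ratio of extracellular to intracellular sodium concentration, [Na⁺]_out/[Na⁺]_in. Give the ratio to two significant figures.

25

log₁₀([out]/[in]) = E·z/(59.1) = 82.3 × 1 / 59.1 = 1.3926
[out]/[in] = 10^(1.3926) = 24.69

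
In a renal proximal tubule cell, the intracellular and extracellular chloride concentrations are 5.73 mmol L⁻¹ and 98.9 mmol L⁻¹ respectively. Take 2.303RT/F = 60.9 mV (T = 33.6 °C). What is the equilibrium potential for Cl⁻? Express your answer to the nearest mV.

-75 mV

E = (60.9/z) · log₁₀([Cl⁻]_out/[Cl⁻]_in) with z = -1.
For an anion, dividing by z = -1 reverses the sign.
= (60.9/-1) · log₁₀(98.9/5.73) = -60.90 · log₁₀(17.26)
= -60.90 · (1.2370) = -75.34 mV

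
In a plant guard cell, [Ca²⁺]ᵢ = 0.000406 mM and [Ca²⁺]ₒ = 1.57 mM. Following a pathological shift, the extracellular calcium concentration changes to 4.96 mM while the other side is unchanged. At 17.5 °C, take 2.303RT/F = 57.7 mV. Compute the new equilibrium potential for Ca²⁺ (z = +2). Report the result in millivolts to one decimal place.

117.9 mV

After the shift: [Ca²⁺]_out = 4.96, [Ca²⁺]_in = 0.000406 mM.
E_new = (57.7/2)·log₁₀(4.96/0.000406) = 28.85 · (4.0870) = 117.91 mV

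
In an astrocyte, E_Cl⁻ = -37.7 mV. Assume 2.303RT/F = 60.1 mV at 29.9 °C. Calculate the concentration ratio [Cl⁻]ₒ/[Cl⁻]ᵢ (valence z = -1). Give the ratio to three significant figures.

4.24

log₁₀([out]/[in]) = E·z/(60.1) = -37.7 × -1 / 60.1 = 0.6273
[out]/[in] = 10^(0.6273) = 4.239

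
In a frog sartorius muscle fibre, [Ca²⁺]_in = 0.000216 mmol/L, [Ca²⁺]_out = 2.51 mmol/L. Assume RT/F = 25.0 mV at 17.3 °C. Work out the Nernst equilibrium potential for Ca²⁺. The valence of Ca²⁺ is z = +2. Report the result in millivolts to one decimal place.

117.0 mV

E = (25.0/z) · ln([Ca²⁺]_out/[Ca²⁺]_in) with z = +2.
= (25.0/2) · ln(2.51/0.000216) = 12.50 · ln(1.162e+04)
= 12.50 · (9.3605) = 117.01 mV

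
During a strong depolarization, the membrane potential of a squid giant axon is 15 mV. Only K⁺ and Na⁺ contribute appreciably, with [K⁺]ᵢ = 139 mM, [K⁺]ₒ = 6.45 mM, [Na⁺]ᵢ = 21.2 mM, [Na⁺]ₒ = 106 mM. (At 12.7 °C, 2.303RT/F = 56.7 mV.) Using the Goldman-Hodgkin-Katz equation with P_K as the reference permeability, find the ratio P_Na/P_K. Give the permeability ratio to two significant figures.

3.7

Let α = P_Na/P_K. GHK: Vm = 56.7·log₁₀[(Kₒ + α·Naₒ)/(Kᵢ + α·Naᵢ)].
10^(Vm/56.7) = 10^(15.0/56.7) = 1.8389
So 1.8389·(Kᵢ + α·Naᵢ) = Kₒ + α·Naₒ → α = (1.8389·139.0 − 6.45) / (106.0 − 1.8389·21.2)
α = (255.6 − 6.45) / (106.0 − 38.98) = 249.2/67.02 = 3.718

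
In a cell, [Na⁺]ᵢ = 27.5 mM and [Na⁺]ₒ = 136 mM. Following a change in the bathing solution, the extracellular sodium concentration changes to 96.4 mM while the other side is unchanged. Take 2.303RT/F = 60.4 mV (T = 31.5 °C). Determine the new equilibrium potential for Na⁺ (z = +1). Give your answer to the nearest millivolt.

33 mV

After the shift: [Na⁺]_out = 96.4, [Na⁺]_in = 27.5 mM.
E_new = (60.4/1)·log₁₀(96.4/27.5) = 60.40 · (0.5447) = 32.90 mV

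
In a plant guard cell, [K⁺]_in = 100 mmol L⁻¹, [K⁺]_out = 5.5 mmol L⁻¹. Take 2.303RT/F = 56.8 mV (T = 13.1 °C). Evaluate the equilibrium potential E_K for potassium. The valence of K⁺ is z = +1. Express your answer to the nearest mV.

-72 mV

E = (56.8/z) · log₁₀([K⁺]_out/[K⁺]_in) with z = +1.
= (56.8/1) · log₁₀(5.5/100) = 56.80 · log₁₀(0.055)
= 56.80 · (-1.2596) = -71.55 mV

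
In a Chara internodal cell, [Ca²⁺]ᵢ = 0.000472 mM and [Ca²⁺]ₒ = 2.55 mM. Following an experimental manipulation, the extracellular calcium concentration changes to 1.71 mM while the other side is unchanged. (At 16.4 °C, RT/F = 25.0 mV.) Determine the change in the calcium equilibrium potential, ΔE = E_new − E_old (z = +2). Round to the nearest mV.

E_old = (25.0/2)·ln(2.55/0.000472) = 107.43 mV
E_new = (25.0/2)·ln(1.71/0.000472) = 102.44 mV
ΔE = 102.44 − (107.43) = -4.99 mV

-5 mV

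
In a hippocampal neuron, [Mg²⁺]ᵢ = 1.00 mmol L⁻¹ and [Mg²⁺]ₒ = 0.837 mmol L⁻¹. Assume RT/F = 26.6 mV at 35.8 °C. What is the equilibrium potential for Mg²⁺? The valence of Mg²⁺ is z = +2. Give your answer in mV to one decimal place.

-2.4 mV

E = (26.6/z) · ln([Mg²⁺]_out/[Mg²⁺]_in) with z = +2.
= (26.6/2) · ln(0.837/1.00) = 13.30 · ln(0.837)
= 13.30 · (-0.1779) = -2.37 mV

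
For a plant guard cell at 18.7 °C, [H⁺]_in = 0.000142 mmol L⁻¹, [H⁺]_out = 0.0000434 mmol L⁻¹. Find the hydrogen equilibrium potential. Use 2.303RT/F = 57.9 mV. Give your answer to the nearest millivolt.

-30 mV

E = (57.9/z) · log₁₀([H⁺]_out/[H⁺]_in) with z = +1.
= (57.9/1) · log₁₀(0.0000434/0.000142) = 57.90 · log₁₀(0.3056)
= 57.90 · (-0.5148) = -29.81 mV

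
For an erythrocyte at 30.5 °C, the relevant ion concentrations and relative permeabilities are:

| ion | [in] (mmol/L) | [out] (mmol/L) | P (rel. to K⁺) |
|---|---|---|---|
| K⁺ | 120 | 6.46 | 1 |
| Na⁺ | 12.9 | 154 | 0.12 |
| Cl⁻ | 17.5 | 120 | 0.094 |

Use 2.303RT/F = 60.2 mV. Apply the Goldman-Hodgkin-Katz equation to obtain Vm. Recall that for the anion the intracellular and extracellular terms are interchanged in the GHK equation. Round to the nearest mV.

-42 mV

Vm = 60.2 · log₁₀[(Σ P·[cation]ₒ + Σ P·[anion]ᵢ) / (Σ P·[cation]ᵢ + Σ P·[anion]ₒ)]
Numerator = 1×6.46 + 0.12×154 + 0.094×17.5 = 26.59
Denominator = 1×120 + 0.12×12.9 + 0.094×120 = 132.8
Vm = 60.2 · log₁₀(0.20015) = 60.2 × (-0.6987) = -42.06 mV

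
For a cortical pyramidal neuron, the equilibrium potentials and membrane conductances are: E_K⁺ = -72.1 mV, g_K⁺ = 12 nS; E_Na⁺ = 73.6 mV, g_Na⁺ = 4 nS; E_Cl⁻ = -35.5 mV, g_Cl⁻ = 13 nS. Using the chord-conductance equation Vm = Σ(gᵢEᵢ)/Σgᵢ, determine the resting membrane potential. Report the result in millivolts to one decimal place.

-35.6 mV

Σ gᵢEᵢ = 12·(-72.1) + 4·(73.6) + 13·(-35.5) = -1032.30
Σ gᵢ = 12 + 4 + 13 = 29
Vm = -1032.30 / 29 = -35.60 mV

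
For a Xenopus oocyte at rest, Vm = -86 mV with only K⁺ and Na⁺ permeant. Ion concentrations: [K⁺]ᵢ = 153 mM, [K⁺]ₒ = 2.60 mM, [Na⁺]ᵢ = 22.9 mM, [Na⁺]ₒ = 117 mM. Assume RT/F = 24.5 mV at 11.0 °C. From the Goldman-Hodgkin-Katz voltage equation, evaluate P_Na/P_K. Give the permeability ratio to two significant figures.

0.017

Let α = P_Na/P_K. GHK: Vm = 24.5·ln[(Kₒ + α·Naₒ)/(Kᵢ + α·Naᵢ)].
e^(Vm/24.5) = e^(-86.0/24.5) = 0.029891
So 0.029891·(Kᵢ + α·Naᵢ) = Kₒ + α·Naₒ → α = (0.029891·153.0 − 2.6) / (117.0 − 0.029891·22.9)
α = (4.573 − 2.6) / (117.0 − 0.6845) = 1.973/116.3 = 0.01697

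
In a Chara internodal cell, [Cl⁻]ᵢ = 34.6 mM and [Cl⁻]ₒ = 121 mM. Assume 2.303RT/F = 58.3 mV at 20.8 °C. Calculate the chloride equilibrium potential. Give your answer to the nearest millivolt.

-32 mV

E = (58.3/z) · log₁₀([Cl⁻]_out/[Cl⁻]_in) with z = -1.
For an anion, dividing by z = -1 reverses the sign.
= (58.3/-1) · log₁₀(121/34.6) = -58.30 · log₁₀(3.497)
= -58.30 · (0.5437) = -31.70 mV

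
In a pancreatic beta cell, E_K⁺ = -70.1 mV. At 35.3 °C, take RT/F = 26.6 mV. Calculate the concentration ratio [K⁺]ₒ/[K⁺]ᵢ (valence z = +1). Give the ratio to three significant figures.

ln([out]/[in]) = E·z/(26.6) = -70.1 × 1 / 26.6 = -2.6353
[out]/[in] = e^(-2.6353) = 0.07169

0.0717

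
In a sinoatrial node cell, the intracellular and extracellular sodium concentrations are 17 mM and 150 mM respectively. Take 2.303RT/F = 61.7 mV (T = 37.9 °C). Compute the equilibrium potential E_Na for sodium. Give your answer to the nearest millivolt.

58 mV

E = (61.7/z) · log₁₀([Na⁺]_out/[Na⁺]_in) with z = +1.
= (61.7/1) · log₁₀(150/17) = 61.70 · log₁₀(8.824)
= 61.70 · (0.9456) = 58.35 mV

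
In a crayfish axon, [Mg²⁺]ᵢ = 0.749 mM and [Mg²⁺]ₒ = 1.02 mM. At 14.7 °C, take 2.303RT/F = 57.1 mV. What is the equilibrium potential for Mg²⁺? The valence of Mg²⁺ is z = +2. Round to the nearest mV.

4 mV

E = (57.1/z) · log₁₀([Mg²⁺]_out/[Mg²⁺]_in) with z = +2.
= (57.1/2) · log₁₀(1.02/0.749) = 28.55 · log₁₀(1.362)
= 28.55 · (0.1341) = 3.83 mV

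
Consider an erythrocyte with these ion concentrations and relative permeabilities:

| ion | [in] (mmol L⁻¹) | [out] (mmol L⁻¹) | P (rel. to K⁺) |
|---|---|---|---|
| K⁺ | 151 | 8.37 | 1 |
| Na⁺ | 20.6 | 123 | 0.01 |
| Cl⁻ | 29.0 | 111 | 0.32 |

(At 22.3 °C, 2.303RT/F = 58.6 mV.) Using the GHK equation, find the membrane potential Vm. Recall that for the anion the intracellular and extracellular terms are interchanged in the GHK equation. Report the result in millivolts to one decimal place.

-58.3 mV

Vm = 58.6 · log₁₀[(Σ P·[cation]ₒ + Σ P·[anion]ᵢ) / (Σ P·[cation]ᵢ + Σ P·[anion]ₒ)]
Numerator = 1×8.37 + 0.01×123 + 0.32×29.0 = 18.88
Denominator = 1×151 + 0.01×20.6 + 0.32×111 = 186.7
Vm = 58.6 · log₁₀(0.10111) = 58.6 × (-0.9952) = -58.32 mV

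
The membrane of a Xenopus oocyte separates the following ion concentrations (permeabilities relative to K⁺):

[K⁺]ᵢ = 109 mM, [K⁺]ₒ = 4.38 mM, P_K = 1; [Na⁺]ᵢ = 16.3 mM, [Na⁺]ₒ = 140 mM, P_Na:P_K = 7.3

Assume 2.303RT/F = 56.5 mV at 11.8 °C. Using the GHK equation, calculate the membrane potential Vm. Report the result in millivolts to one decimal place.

Vm = 56.5 · log₁₀[(Σ P·[cation]ₒ + Σ P·[anion]ᵢ) / (Σ P·[cation]ᵢ + Σ P·[anion]ₒ)]
Numerator = 1×4.38 + 7.3×140 = 1026
Denominator = 1×109 + 7.3×16.3 = 228
Vm = 56.5 · log₁₀(4.5019) = 56.5 × (0.6534) = 36.92 mV

36.9 mV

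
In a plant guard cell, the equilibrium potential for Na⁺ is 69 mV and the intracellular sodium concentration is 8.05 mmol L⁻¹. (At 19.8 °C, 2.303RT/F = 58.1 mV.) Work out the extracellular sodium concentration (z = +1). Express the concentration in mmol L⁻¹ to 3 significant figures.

Nernst: E = (58.1/1) · log₁₀([out]/[in]), so log₁₀([out]/[in]) = 69.0 × 1 / 58.1 = 1.1876.
[out]/[in] = 10^(1.1876) = 15.4.
[out] = 15.4 × 8.05 = 124 mmol L⁻¹.

124 mmol L⁻¹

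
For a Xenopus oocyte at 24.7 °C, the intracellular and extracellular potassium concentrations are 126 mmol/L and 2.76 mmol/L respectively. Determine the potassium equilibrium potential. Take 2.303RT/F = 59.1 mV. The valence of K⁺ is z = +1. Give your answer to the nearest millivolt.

-98 mV

E = (59.1/z) · log₁₀([K⁺]_out/[K⁺]_in) with z = +1.
= (59.1/1) · log₁₀(2.76/126) = 59.10 · log₁₀(0.0219)
= 59.10 · (-1.6595) = -98.07 mV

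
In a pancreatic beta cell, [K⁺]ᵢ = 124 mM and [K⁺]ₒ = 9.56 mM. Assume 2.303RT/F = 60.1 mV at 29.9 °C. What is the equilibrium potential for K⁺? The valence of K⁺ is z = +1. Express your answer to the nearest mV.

-67 mV

E = (60.1/z) · log₁₀([K⁺]_out/[K⁺]_in) with z = +1.
= (60.1/1) · log₁₀(9.56/124) = 60.10 · log₁₀(0.0771)
= 60.10 · (-1.1130) = -66.89 mV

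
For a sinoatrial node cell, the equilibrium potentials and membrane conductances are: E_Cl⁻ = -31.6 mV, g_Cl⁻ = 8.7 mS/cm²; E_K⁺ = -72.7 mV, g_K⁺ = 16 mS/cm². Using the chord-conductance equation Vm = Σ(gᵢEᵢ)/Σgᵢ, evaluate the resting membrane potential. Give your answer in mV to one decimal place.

-58.2 mV

Σ gᵢEᵢ = 8.7·(-31.6) + 16·(-72.7) = -1438.12
Σ gᵢ = 8.7 + 16 = 24.7
Vm = -1438.12 / 24.7 = -58.22 mV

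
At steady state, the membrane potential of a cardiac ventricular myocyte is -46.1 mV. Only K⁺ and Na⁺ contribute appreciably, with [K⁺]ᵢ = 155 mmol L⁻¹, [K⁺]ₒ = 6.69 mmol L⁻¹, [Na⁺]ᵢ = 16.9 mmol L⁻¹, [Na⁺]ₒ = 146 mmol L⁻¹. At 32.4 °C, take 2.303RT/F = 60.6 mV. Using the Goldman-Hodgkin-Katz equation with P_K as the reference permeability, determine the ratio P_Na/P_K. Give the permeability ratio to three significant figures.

0.141

Let α = P_Na/P_K. GHK: Vm = 60.6·log₁₀[(Kₒ + α·Naₒ)/(Kᵢ + α·Naᵢ)].
10^(Vm/60.6) = 10^(-46.1/60.6) = 0.17349
So 0.17349·(Kᵢ + α·Naᵢ) = Kₒ + α·Naₒ → α = (0.17349·155.0 − 6.69) / (146.0 − 0.17349·16.9)
α = (26.89 − 6.69) / (146.0 − 2.932) = 20.2/143.1 = 0.1412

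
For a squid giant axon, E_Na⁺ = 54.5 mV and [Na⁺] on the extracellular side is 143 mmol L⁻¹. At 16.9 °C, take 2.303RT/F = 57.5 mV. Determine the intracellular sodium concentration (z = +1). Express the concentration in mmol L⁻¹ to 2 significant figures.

16 mmol L⁻¹

Nernst: E = (57.5/1) · log₁₀([out]/[in]), so log₁₀([out]/[in]) = 54.5 × 1 / 57.5 = 0.9478.
[out]/[in] = 10^(0.9478) = 8.868.
[in] = 143 / 8.868 = 16.13 mmol L⁻¹.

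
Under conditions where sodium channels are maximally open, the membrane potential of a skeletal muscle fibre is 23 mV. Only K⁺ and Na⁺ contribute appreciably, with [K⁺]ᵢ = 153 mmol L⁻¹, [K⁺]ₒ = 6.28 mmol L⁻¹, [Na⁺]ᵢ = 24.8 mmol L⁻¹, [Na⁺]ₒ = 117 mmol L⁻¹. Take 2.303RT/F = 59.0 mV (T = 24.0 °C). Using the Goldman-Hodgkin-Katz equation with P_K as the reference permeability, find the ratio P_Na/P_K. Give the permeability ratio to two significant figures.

Let α = P_Na/P_K. GHK: Vm = 59.0·log₁₀[(Kₒ + α·Naₒ)/(Kᵢ + α·Naᵢ)].
10^(Vm/59.0) = 10^(23.0/59.0) = 2.4538
So 2.4538·(Kᵢ + α·Naᵢ) = Kₒ + α·Naₒ → α = (2.4538·153.0 − 6.28) / (117.0 − 2.4538·24.8)
α = (375.4 − 6.28) / (117.0 − 60.85) = 369.1/56.15 = 6.575

6.6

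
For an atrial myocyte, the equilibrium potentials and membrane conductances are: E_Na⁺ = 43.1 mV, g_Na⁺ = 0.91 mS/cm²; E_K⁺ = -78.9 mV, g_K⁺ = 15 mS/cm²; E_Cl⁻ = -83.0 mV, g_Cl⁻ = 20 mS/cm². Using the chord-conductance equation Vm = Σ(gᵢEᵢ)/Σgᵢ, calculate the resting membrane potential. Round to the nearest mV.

Σ gᵢEᵢ = 0.91·(43.1) + 15·(-78.9) + 20·(-83.0) = -2804.28
Σ gᵢ = 0.91 + 15 + 20 = 35.91
Vm = -2804.28 / 35.91 = -78.09 mV

-78 mV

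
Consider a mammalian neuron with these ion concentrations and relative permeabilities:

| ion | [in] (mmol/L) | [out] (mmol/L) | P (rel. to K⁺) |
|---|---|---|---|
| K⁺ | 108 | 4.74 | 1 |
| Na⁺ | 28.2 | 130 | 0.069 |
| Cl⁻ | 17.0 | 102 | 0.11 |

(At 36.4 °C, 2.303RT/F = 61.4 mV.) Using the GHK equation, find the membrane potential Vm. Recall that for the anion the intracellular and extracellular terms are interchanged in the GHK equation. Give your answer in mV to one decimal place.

-54.7 mV

Vm = 61.4 · log₁₀[(Σ P·[cation]ₒ + Σ P·[anion]ᵢ) / (Σ P·[cation]ᵢ + Σ P·[anion]ₒ)]
Numerator = 1×4.74 + 0.069×130 + 0.11×17.0 = 15.58
Denominator = 1×108 + 0.069×28.2 + 0.11×102 = 121.2
Vm = 61.4 · log₁₀(0.12858) = 61.4 × (-0.8908) = -54.70 mV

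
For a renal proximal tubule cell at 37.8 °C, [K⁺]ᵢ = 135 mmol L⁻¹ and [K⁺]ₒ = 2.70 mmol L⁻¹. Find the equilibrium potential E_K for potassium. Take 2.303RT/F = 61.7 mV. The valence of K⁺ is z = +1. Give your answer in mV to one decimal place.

E = (61.7/z) · log₁₀([K⁺]_out/[K⁺]_in) with z = +1.
= (61.7/1) · log₁₀(2.70/135) = 61.70 · log₁₀(0.02)
= 61.70 · (-1.6990) = -104.83 mV

-104.8 mV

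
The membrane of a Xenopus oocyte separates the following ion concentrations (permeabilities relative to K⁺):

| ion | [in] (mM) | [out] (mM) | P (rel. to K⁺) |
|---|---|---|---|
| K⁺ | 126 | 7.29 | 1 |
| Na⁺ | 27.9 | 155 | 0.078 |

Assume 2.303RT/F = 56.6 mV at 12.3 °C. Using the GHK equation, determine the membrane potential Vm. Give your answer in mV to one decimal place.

Vm = 56.6 · log₁₀[(Σ P·[cation]ₒ + Σ P·[anion]ᵢ) / (Σ P·[cation]ᵢ + Σ P·[anion]ₒ)]
Numerator = 1×7.29 + 0.078×155 = 19.38
Denominator = 1×126 + 0.078×27.9 = 128.2
Vm = 56.6 · log₁₀(0.1512) = 56.6 × (-0.8205) = -46.44 mV

-46.4 mV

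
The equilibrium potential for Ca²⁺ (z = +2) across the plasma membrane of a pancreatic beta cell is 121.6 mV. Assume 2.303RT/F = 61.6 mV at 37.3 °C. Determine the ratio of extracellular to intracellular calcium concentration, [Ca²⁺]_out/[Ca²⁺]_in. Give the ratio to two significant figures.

log₁₀([out]/[in]) = E·z/(61.6) = 121.6 × 2 / 61.6 = 3.9481
[out]/[in] = 10^(3.9481) = 8873

8900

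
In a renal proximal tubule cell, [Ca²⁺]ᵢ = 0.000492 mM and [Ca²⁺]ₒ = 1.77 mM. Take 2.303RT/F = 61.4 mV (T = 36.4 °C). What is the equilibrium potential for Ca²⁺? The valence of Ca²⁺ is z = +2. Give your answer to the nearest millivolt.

109 mV

E = (61.4/z) · log₁₀([Ca²⁺]_out/[Ca²⁺]_in) with z = +2.
= (61.4/2) · log₁₀(1.77/0.000492) = 30.70 · log₁₀(3598)
= 30.70 · (3.5560) = 109.17 mV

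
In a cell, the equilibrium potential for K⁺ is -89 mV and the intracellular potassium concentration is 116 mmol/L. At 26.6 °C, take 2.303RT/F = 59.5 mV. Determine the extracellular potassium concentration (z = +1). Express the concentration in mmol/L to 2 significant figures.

3.7 mmol/L

Nernst: E = (59.5/1) · log₁₀([out]/[in]), so log₁₀([out]/[in]) = -89.0 × 1 / 59.5 = -1.4958.
[out]/[in] = 10^(-1.4958) = 0.03193.
[out] = 0.03193 × 116 = 3.704 mmol/L.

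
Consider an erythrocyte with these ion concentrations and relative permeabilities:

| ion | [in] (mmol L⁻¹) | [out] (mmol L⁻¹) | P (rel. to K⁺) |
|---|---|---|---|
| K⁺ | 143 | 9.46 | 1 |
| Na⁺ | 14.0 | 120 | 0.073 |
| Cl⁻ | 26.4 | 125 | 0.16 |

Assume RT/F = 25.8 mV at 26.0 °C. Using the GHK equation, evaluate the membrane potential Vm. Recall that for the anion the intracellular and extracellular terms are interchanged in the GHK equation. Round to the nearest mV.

Vm = 25.8 · ln[(Σ P·[cation]ₒ + Σ P·[anion]ᵢ) / (Σ P·[cation]ᵢ + Σ P·[anion]ₒ)]
Numerator = 1×9.46 + 0.073×120 + 0.16×26.4 = 22.44
Denominator = 1×143 + 0.073×14.0 + 0.16×125 = 164
Vm = 25.8 · ln(0.13684) = 25.8 × (-1.9890) = -51.32 mV

-51 mV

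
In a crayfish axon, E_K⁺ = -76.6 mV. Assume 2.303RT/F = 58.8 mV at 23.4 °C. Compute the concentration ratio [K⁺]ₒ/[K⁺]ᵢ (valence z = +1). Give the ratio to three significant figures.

0.0498

log₁₀([out]/[in]) = E·z/(58.8) = -76.6 × 1 / 58.8 = -1.3027
[out]/[in] = 10^(-1.3027) = 0.04981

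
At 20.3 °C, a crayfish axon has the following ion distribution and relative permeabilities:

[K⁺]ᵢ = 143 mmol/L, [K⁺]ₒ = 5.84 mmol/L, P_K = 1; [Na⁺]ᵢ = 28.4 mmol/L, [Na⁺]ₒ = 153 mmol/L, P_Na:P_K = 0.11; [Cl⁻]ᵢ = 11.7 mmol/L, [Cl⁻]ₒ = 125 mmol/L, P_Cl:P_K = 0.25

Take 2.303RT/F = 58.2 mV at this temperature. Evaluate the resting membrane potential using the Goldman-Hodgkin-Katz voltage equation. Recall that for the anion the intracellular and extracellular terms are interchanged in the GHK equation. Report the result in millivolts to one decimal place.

Vm = 58.2 · log₁₀[(Σ P·[cation]ₒ + Σ P·[anion]ᵢ) / (Σ P·[cation]ᵢ + Σ P·[anion]ₒ)]
Numerator = 1×5.84 + 0.11×153 + 0.25×11.7 = 25.6
Denominator = 1×143 + 0.11×28.4 + 0.25×125 = 177.4
Vm = 58.2 · log₁₀(0.1443) = 58.2 × (-0.8407) = -48.93 mV

-48.9 mV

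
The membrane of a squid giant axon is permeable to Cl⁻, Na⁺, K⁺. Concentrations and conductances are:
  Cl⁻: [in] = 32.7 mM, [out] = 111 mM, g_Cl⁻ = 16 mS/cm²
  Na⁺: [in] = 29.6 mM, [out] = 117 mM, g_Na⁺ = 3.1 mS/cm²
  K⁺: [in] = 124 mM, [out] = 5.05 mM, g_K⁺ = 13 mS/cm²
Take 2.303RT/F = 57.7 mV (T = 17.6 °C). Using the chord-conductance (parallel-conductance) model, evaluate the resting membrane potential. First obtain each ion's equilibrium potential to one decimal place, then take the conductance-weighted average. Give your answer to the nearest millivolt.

-44 mV

E_Cl⁻ = (57.7/-1)·log₁₀(111/32.7) = -30.6 mV
E_Na⁺ = (57.7/1)·log₁₀(117/29.6) = 34.4 mV
E_K⁺ = (57.7/1)·log₁₀(5.05/124) = -80.2 mV
Vm = (Σ gᵢEᵢ)/(Σ gᵢ) = (16·-30.6 + 3.1·34.4 + 13·-80.2) / (16 + 3.1 + 13)
= -1425.56 / 32.1 = -44.41 mV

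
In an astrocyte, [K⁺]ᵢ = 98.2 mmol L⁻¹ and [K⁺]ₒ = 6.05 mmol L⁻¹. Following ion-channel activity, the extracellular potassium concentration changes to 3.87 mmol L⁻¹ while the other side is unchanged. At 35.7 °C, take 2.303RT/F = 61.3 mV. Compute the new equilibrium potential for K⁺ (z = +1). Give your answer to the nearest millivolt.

-86 mV

After the shift: [K⁺]_out = 3.87, [K⁺]_in = 98.2 mmol L⁻¹.
E_new = (61.3/1)·log₁₀(3.87/98.2) = 61.30 · (-1.4044) = -86.09 mV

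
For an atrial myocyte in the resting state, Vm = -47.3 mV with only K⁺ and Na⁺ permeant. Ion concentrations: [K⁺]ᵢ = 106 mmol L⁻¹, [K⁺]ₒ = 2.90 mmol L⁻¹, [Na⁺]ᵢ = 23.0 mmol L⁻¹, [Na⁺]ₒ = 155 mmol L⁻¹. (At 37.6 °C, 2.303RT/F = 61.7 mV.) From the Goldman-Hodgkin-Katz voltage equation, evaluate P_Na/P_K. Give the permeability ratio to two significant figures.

Let α = P_Na/P_K. GHK: Vm = 61.7·log₁₀[(Kₒ + α·Naₒ)/(Kᵢ + α·Naᵢ)].
10^(Vm/61.7) = 10^(-47.3/61.7) = 0.17115
So 0.17115·(Kᵢ + α·Naᵢ) = Kₒ + α·Naₒ → α = (0.17115·106.0 − 2.9) / (155.0 − 0.17115·23.0)
α = (18.14 − 2.9) / (155.0 − 3.937) = 15.24/151.1 = 0.1009

0.10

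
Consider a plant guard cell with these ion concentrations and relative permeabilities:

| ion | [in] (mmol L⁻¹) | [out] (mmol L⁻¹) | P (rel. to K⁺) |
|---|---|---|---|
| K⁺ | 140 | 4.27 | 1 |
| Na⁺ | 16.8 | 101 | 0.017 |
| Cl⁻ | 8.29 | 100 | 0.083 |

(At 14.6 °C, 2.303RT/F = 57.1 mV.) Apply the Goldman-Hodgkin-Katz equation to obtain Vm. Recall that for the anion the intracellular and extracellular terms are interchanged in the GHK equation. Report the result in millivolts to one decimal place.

-76.9 mV

Vm = 57.1 · log₁₀[(Σ P·[cation]ₒ + Σ P·[anion]ᵢ) / (Σ P·[cation]ᵢ + Σ P·[anion]ₒ)]
Numerator = 1×4.27 + 0.017×101 + 0.083×8.29 = 6.675
Denominator = 1×140 + 0.017×16.8 + 0.083×100 = 148.6
Vm = 57.1 · log₁₀(0.044924) = 57.1 × (-1.3475) = -76.94 mV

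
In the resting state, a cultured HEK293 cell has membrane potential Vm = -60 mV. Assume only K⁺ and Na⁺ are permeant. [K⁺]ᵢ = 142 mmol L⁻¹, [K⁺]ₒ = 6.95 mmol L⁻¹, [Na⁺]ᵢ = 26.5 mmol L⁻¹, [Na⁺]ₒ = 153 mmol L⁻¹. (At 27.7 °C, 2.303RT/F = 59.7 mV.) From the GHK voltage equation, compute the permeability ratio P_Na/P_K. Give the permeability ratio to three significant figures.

0.0471

Let α = P_Na/P_K. GHK: Vm = 59.7·log₁₀[(Kₒ + α·Naₒ)/(Kᵢ + α·Naᵢ)].
10^(Vm/59.7) = 10^(-60.0/59.7) = 0.09885
So 0.09885·(Kᵢ + α·Naᵢ) = Kₒ + α·Naₒ → α = (0.09885·142.0 − 6.95) / (153.0 − 0.09885·26.5)
α = (14.04 − 6.95) / (153.0 − 2.62) = 7.087/150.4 = 0.04712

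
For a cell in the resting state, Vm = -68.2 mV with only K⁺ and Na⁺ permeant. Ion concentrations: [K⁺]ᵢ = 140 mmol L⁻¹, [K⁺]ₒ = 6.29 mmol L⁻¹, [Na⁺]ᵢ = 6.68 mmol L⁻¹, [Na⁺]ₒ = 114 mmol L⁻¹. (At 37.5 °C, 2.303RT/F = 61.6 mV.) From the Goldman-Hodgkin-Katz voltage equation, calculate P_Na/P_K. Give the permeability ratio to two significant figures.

Let α = P_Na/P_K. GHK: Vm = 61.6·log₁₀[(Kₒ + α·Naₒ)/(Kᵢ + α·Naᵢ)].
10^(Vm/61.6) = 10^(-68.2/61.6) = 0.078137
So 0.078137·(Kᵢ + α·Naᵢ) = Kₒ + α·Naₒ → α = (0.078137·140.0 − 6.29) / (114.0 − 0.078137·6.68)
α = (10.94 − 6.29) / (114.0 − 0.522) = 4.649/113.5 = 0.04097

0.041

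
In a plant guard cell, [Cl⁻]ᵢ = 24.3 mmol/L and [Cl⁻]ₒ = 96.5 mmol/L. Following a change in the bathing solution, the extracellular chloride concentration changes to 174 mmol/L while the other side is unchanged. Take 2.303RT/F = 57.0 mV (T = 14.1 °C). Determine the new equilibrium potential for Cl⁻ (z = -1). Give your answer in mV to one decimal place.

-48.7 mV

After the shift: [Cl⁻]_out = 174, [Cl⁻]_in = 24.3 mmol/L.
E_new = (57.0/-1)·log₁₀(174/24.3) = -57.00 · (0.8549) = -48.73 mV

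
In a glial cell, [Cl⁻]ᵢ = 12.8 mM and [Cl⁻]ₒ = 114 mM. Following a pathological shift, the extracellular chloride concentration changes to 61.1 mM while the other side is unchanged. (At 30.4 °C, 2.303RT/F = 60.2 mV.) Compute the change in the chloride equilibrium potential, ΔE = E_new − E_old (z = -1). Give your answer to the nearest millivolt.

E_old = (60.2/-1)·log₁₀(114/12.8) = -57.17 mV
E_new = (60.2/-1)·log₁₀(61.1/12.8) = -40.87 mV
ΔE = -40.87 − (-57.17) = 16.31 mV

16 mV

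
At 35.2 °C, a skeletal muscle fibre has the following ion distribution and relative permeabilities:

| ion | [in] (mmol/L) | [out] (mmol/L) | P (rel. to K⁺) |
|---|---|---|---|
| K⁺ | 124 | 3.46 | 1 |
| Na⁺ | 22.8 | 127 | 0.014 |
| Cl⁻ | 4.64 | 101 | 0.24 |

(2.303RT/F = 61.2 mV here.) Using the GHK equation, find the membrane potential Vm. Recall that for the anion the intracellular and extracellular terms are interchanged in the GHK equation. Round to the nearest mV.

Vm = 61.2 · log₁₀[(Σ P·[cation]ₒ + Σ P·[anion]ᵢ) / (Σ P·[cation]ᵢ + Σ P·[anion]ₒ)]
Numerator = 1×3.46 + 0.014×127 + 0.24×4.64 = 6.352
Denominator = 1×124 + 0.014×22.8 + 0.24×101 = 148.6
Vm = 61.2 · log₁₀(0.042755) = 61.2 × (-1.3690) = -83.78 mV

-84 mV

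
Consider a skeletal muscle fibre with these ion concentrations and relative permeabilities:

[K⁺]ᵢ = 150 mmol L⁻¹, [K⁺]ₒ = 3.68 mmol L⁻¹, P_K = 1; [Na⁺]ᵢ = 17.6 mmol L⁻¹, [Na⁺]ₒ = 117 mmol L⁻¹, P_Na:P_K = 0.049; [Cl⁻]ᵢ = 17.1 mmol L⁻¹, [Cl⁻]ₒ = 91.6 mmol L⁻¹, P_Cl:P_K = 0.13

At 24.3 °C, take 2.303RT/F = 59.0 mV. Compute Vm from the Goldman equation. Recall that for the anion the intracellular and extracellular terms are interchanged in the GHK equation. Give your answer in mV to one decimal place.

Vm = 59.0 · log₁₀[(Σ P·[cation]ₒ + Σ P·[anion]ᵢ) / (Σ P·[cation]ᵢ + Σ P·[anion]ₒ)]
Numerator = 1×3.68 + 0.049×117 + 0.13×17.1 = 11.64
Denominator = 1×150 + 0.049×17.6 + 0.13×91.6 = 162.8
Vm = 59.0 · log₁₀(0.071487) = 59.0 × (-1.1458) = -67.60 mV

-67.6 mV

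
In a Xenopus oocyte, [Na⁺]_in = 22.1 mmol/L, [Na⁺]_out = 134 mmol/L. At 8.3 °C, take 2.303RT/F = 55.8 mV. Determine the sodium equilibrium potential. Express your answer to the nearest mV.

E = (55.8/z) · log₁₀([Na⁺]_out/[Na⁺]_in) with z = +1.
= (55.8/1) · log₁₀(134/22.1) = 55.80 · log₁₀(6.063)
= 55.80 · (0.7827) = 43.68 mV

44 mV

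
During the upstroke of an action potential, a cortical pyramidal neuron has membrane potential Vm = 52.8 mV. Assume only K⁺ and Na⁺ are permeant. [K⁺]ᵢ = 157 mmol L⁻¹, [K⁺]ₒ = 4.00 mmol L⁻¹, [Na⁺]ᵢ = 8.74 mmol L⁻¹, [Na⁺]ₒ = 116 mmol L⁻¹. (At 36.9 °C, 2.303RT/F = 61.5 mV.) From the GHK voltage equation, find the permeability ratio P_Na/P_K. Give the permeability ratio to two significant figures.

21

Let α = P_Na/P_K. GHK: Vm = 61.5·log₁₀[(Kₒ + α·Naₒ)/(Kᵢ + α·Naᵢ)].
10^(Vm/61.5) = 10^(52.8/61.5) = 7.22
So 7.22·(Kᵢ + α·Naᵢ) = Kₒ + α·Naₒ → α = (7.22·157.0 − 4.0) / (116.0 − 7.22·8.74)
α = (1134 − 4.0) / (116.0 − 63.1) = 1130/52.9 = 21.35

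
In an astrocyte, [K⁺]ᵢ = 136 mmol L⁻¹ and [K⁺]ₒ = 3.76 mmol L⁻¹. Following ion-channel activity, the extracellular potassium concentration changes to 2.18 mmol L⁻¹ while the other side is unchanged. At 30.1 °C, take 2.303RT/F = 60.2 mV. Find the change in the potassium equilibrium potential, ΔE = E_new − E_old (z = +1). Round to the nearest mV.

-14 mV

E_old = (60.2/1)·log₁₀(3.76/136) = -93.81 mV
E_new = (60.2/1)·log₁₀(2.18/136) = -108.06 mV
ΔE = -108.06 − (-93.81) = -14.25 mV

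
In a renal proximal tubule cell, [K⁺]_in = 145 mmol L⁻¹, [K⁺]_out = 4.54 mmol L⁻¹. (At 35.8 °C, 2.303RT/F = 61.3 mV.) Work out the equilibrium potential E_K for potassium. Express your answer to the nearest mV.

-92 mV

E = (61.3/z) · log₁₀([K⁺]_out/[K⁺]_in) with z = +1.
= (61.3/1) · log₁₀(4.54/145) = 61.30 · log₁₀(0.03131)
= 61.30 · (-1.5043) = -92.21 mV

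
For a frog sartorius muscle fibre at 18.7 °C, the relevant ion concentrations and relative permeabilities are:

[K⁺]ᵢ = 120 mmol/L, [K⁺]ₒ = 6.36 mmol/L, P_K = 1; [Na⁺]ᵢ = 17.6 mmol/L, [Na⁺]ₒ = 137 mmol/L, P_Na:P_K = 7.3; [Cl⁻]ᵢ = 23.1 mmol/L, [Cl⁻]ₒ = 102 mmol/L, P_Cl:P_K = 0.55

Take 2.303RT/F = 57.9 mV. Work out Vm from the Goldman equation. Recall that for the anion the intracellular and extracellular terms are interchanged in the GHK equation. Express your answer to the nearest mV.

Vm = 57.9 · log₁₀[(Σ P·[cation]ₒ + Σ P·[anion]ᵢ) / (Σ P·[cation]ᵢ + Σ P·[anion]ₒ)]
Numerator = 1×6.36 + 7.3×137 + 0.55×23.1 = 1019
Denominator = 1×120 + 7.3×17.6 + 0.55×102 = 304.6
Vm = 57.9 · log₁₀(3.3461) = 57.9 × (0.5245) = 30.37 mV

30 mV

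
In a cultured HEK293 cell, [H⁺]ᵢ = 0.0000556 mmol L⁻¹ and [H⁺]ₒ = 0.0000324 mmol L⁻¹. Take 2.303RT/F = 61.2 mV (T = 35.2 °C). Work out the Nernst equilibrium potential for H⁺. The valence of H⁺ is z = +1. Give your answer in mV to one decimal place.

E = (61.2/z) · log₁₀([H⁺]_out/[H⁺]_in) with z = +1.
= (61.2/1) · log₁₀(0.0000324/0.0000556) = 61.20 · log₁₀(0.5827)
= 61.20 · (-0.2345) = -14.35 mV

-14.4 mV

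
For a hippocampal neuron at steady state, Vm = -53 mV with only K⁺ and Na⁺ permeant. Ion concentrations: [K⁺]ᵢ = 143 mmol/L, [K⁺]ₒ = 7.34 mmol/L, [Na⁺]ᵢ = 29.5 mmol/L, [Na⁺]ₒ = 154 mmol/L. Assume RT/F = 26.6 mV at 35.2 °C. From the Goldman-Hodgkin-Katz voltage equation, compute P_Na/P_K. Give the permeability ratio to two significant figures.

Let α = P_Na/P_K. GHK: Vm = 26.6·ln[(Kₒ + α·Naₒ)/(Kᵢ + α·Naᵢ)].
e^(Vm/26.6) = e^(-53.0/26.6) = 0.13636
So 0.13636·(Kᵢ + α·Naᵢ) = Kₒ + α·Naₒ → α = (0.13636·143.0 − 7.34) / (154.0 − 0.13636·29.5)
α = (19.5 − 7.34) / (154.0 − 4.023) = 12.16/150 = 0.08107

0.081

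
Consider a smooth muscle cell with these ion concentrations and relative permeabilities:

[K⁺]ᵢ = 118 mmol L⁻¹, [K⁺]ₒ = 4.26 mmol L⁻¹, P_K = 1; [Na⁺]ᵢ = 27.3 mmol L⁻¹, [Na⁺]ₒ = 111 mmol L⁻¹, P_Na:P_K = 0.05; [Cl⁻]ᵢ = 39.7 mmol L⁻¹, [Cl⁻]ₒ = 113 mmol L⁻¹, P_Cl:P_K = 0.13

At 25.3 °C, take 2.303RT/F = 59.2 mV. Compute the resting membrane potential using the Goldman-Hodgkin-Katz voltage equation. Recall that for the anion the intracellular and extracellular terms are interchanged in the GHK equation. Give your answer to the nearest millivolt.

-56 mV

Vm = 59.2 · log₁₀[(Σ P·[cation]ₒ + Σ P·[anion]ᵢ) / (Σ P·[cation]ᵢ + Σ P·[anion]ₒ)]
Numerator = 1×4.26 + 0.05×111 + 0.13×39.7 = 14.97
Denominator = 1×118 + 0.05×27.3 + 0.13×113 = 134.1
Vm = 59.2 · log₁₀(0.11168) = 59.2 × (-0.9520) = -56.36 mV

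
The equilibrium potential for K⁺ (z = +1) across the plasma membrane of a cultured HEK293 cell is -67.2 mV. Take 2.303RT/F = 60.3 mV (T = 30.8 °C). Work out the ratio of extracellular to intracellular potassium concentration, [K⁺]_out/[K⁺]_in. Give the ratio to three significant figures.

0.0768

log₁₀([out]/[in]) = E·z/(60.3) = -67.2 × 1 / 60.3 = -1.1144
[out]/[in] = 10^(-1.1144) = 0.07684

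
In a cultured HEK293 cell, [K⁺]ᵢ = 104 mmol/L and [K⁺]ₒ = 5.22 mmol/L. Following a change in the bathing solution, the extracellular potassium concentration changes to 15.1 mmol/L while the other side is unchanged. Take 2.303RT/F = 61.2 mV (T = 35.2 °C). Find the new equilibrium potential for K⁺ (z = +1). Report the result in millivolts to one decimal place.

-51.3 mV

After the shift: [K⁺]_out = 15.1, [K⁺]_in = 104 mmol/L.
E_new = (61.2/1)·log₁₀(15.1/104) = 61.20 · (-0.8381) = -51.29 mV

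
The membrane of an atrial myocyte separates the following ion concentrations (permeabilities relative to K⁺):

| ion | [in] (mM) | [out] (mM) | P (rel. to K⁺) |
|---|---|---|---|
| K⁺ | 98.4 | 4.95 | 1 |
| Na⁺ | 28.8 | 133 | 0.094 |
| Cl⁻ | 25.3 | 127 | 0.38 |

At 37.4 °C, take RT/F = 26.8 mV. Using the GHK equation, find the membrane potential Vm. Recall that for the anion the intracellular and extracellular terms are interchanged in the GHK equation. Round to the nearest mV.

Vm = 26.8 · ln[(Σ P·[cation]ₒ + Σ P·[anion]ᵢ) / (Σ P·[cation]ᵢ + Σ P·[anion]ₒ)]
Numerator = 1×4.95 + 0.094×133 + 0.38×25.3 = 27.07
Denominator = 1×98.4 + 0.094×28.8 + 0.38×127 = 149.4
Vm = 26.8 · ln(0.1812) = 26.8 × (-1.7081) = -45.78 mV

-46 mV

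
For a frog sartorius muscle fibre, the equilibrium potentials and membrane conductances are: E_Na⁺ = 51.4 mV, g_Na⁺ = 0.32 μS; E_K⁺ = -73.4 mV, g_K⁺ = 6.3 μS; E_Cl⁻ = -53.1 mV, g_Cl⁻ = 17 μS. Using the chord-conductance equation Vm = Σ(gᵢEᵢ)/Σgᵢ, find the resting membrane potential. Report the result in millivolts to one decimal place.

-57.1 mV

Σ gᵢEᵢ = 0.32·(51.4) + 6.3·(-73.4) + 17·(-53.1) = -1348.67
Σ gᵢ = 0.32 + 6.3 + 17 = 23.62
Vm = -1348.67 / 23.62 = -57.10 mV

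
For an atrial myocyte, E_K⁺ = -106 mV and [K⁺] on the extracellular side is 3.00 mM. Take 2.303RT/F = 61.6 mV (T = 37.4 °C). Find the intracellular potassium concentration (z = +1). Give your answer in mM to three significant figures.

158 mM

Nernst: E = (61.6/1) · log₁₀([out]/[in]), so log₁₀([out]/[in]) = -106.0 × 1 / 61.6 = -1.7208.
[out]/[in] = 10^(-1.7208) = 0.01902.
[in] = 3.00 / 0.01902 = 157.7 mM.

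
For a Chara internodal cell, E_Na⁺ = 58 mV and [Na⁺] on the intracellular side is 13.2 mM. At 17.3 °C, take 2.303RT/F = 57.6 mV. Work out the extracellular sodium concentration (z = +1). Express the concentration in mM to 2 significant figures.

Nernst: E = (57.6/1) · log₁₀([out]/[in]), so log₁₀([out]/[in]) = 58.0 × 1 / 57.6 = 1.0069.
[out]/[in] = 10^(1.0069) = 10.16.
[out] = 10.16 × 13.2 = 134.1 mM.

130 mM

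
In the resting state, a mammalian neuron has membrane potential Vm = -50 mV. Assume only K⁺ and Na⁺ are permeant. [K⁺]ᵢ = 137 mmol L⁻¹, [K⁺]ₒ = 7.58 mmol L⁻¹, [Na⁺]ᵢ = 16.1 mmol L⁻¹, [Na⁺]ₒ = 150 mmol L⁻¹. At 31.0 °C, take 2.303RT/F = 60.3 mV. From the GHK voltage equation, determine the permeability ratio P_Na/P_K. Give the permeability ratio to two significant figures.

0.086

Let α = P_Na/P_K. GHK: Vm = 60.3·log₁₀[(Kₒ + α·Naₒ)/(Kᵢ + α·Naᵢ)].
10^(Vm/60.3) = 10^(-50.0/60.3) = 0.14819
So 0.14819·(Kᵢ + α·Naᵢ) = Kₒ + α·Naₒ → α = (0.14819·137.0 − 7.58) / (150.0 − 0.14819·16.1)
α = (20.3 − 7.58) / (150.0 − 2.386) = 12.72/147.6 = 0.08618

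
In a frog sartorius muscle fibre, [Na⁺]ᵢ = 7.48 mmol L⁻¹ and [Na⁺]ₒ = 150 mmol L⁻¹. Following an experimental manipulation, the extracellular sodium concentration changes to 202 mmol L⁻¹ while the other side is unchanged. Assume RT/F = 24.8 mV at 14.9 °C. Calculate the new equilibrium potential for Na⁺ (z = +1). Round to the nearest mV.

82 mV

After the shift: [Na⁺]_out = 202, [Na⁺]_in = 7.48 mmol L⁻¹.
E_new = (24.8/1)·ln(202/7.48) = 24.80 · (3.2960) = 81.74 mV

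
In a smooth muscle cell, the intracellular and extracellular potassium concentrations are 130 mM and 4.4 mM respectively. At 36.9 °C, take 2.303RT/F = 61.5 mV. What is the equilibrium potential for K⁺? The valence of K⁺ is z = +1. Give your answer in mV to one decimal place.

E = (61.5/z) · log₁₀([K⁺]_out/[K⁺]_in) with z = +1.
= (61.5/1) · log₁₀(4.4/130) = 61.50 · log₁₀(0.03385)
= 61.50 · (-1.4705) = -90.44 mV

-90.4 mV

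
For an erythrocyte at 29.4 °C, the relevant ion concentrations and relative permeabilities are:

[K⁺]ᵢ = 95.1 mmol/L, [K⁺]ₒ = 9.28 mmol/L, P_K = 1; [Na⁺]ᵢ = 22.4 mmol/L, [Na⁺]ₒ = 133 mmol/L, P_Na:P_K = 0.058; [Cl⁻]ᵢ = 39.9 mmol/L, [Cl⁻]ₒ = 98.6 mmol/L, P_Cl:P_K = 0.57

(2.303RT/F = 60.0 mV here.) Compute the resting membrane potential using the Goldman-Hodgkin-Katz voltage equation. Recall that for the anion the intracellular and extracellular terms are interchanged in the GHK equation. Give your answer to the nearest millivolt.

-35 mV

Vm = 60.0 · log₁₀[(Σ P·[cation]ₒ + Σ P·[anion]ᵢ) / (Σ P·[cation]ᵢ + Σ P·[anion]ₒ)]
Numerator = 1×9.28 + 0.058×133 + 0.57×39.9 = 39.74
Denominator = 1×95.1 + 0.058×22.4 + 0.57×98.6 = 152.6
Vm = 60.0 · log₁₀(0.2604) = 60.0 × (-0.5844) = -35.06 mV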